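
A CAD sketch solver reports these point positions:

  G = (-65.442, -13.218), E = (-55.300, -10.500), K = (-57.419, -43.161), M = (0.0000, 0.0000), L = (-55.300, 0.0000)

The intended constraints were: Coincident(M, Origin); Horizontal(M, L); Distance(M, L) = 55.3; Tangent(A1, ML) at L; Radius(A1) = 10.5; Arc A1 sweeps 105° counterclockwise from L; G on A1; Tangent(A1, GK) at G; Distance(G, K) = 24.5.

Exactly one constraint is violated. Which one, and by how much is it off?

Distance(G, K) = 24.5 — off by 6.50.

M = (0.00, 0.00) ✓; M.y = 0.00, L.y = 0.00 ✓; |ML| = 55.30 ✓; ∠(EL, LM) = 90.00° ✓; |EL| = 10.50 ✓; bearing(E→G) − bearing(E→L) = 105.0° ✓; |EG| = 10.50 ✓; ∠(EG, GK) = 90.00° ✓; |GK| = 31.00 ✗.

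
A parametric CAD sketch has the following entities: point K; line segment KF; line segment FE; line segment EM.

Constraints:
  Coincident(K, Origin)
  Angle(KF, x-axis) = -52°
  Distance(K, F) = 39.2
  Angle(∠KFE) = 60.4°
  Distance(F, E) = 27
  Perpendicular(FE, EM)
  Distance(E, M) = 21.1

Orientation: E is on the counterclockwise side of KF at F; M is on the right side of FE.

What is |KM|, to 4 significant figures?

55.71

∠KFE = 60.4°, so FE runs at -52.0° + (180° − 60.4°) = 67.60° from the x-axis; with |FE| = 27.0, E = F + 27.0·(cos 67.60°, sin 67.60°) = (34.42, -5.927). FE is perpendicular to EM; with |EM| = 21.1 on the right of FE, M = E + 21.1·(0.9245, -0.3811) = (53.93, -13.97). Then |KM| = |M − K| = 55.71.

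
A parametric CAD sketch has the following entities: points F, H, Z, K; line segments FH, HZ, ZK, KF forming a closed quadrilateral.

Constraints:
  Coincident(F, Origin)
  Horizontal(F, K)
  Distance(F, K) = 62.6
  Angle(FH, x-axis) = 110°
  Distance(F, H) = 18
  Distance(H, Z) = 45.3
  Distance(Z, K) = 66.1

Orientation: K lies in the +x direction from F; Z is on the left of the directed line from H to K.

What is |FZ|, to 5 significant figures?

56.779

F is at the origin; F and K share the same y with |FK| = 62.6 and K in +x, so K = (62.6, 0). FH runs at 110.0° with |FH| = 18.0, so H = (-6.1564, 16.914). Z is determined by |HZ| = 45.3 and |ZK| = 66.1 together: it lies at the intersection of circle(H, 45.3) and circle(K, 66.1). With |HK| = 70.806, the foot of the radical line on HK is 19.041 from H and the perpendicular offset is √(45.3² − 19.041²) = 41.104. Taking the left-of-HK solution: Z = (22.152, 52.280).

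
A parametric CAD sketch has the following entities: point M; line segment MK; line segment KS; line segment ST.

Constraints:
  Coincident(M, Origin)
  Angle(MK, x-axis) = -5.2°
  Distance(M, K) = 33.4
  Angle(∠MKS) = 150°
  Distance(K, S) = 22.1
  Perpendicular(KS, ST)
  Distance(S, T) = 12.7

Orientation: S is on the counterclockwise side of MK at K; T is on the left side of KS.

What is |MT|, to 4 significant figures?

51.18

M is at the origin; MK runs at -5.2° with length 33.4, so K = 33.4·(cos -5.2°, sin -5.2°) = (33.26, -3.027). ∠MKS = 150.0°, so KS runs at -5.2° + (180° − 150.0°) = 24.80° from the x-axis; with |KS| = 22.1, S = K + 22.1·(cos 24.80°, sin 24.80°) = (53.32, 6.243). KS is perpendicular to ST; with |ST| = 12.7 on the left of KS, T = S + 12.7·(-0.4195, 0.9078) = (48.00, 17.77). Then |MT| = |T − M| = 51.18.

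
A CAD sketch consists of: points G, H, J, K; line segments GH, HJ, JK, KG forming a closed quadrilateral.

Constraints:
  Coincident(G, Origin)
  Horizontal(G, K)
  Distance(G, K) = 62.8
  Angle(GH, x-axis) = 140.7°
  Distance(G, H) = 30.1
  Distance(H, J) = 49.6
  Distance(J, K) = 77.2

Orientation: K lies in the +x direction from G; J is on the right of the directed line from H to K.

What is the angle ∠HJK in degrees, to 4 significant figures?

85.17°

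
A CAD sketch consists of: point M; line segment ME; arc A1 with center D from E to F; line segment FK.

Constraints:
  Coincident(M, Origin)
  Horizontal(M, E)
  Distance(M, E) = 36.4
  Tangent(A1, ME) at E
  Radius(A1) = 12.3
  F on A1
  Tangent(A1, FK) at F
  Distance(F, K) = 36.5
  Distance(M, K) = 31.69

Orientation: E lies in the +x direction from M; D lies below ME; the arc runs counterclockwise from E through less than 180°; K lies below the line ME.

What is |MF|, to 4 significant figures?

27.49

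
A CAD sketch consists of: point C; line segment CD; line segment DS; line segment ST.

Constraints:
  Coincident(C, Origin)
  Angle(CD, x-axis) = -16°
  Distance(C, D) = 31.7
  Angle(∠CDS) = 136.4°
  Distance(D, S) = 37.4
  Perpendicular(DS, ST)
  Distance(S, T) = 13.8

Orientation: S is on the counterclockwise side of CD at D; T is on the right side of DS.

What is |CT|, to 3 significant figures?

70.1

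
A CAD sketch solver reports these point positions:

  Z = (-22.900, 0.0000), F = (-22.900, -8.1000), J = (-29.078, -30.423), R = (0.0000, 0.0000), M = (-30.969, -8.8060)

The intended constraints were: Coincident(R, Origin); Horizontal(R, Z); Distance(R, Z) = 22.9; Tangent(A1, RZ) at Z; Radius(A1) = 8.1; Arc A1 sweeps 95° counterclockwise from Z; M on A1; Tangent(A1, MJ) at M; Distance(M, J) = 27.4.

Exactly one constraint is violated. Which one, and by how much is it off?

Distance(M, J) = 27.4 — off by 5.70.

R = (0.00, 0.00) ✓; R.y = 0.00, Z.y = 0.00 ✓; |RZ| = 22.90 ✓; ∠(FZ, ZR) = 90.00° ✓; |FZ| = 8.100 ✓; bearing(F→M) − bearing(F→Z) = 95.00° ✓; |FM| = 8.100 ✓; ∠(FM, MJ) = 90.00° ✓; |MJ| = 21.70 ✗.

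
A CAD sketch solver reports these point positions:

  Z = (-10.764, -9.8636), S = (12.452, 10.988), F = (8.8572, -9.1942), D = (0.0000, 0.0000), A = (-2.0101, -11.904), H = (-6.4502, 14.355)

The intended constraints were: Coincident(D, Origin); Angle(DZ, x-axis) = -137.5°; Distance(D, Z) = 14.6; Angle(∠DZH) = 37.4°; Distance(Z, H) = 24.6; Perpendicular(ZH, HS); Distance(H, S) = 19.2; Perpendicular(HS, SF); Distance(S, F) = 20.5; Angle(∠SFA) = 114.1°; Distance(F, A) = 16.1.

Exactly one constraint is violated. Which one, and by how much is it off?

Distance(F, A) = 16.1 — off by 4.90.

D = (0.00, 0.00) ✓; DZ at -137.5° ✓; |DZ| = 14.60 ✓; ∠DZH = 37.40° ✓; |ZH| = 24.60 ✓; ∠(ZH, HS) = 90.00° ✓; |HS| = 19.20 ✓; ∠(HS, SF) = 90.00° ✓; |SF| = 20.50 ✓; ∠SFA = 114.1° ✓; |FA| = 11.20 ✗.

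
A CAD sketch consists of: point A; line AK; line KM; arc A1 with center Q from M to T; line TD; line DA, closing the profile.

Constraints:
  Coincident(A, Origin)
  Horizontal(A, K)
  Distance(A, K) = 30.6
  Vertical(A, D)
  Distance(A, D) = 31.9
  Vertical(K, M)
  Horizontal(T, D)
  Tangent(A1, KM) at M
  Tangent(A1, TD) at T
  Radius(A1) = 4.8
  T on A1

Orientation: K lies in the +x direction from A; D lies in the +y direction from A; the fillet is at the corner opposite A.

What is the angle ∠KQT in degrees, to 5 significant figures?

169.96°

A is at the origin; A and K share the same y with |AK| = 30.6 and K on the +x side, so K = (30.600, 0.0000). AD is vertical with |AD| = 31.9 and D on the +y side, so D = (0.0000, 31.900). The virtual corner opposite A is at (30.600, 31.900). Since A1 is tangent to KM there, QM ⟂ KM and A1 meets TD tangentially, so QT is at right angles to TD, with radius 4.8, so the center Q sits 4.8 in from both sides at Q = (25.800, 27.100). That places the tangent points at M = (30.600, 27.100) on KM and T = (25.800, 31.900) on TD. Then cos ∠KQT = QK·QT / (|QK||QT|), giving 169.96°.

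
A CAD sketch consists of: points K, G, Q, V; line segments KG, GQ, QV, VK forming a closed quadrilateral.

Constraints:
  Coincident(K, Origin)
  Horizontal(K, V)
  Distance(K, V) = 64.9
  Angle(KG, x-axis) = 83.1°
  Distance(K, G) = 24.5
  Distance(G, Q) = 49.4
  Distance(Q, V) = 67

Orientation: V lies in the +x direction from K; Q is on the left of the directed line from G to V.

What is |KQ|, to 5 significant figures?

70.744

Checks: |GQ| = 49.40 ✓; |QV| = 67.00 ✓.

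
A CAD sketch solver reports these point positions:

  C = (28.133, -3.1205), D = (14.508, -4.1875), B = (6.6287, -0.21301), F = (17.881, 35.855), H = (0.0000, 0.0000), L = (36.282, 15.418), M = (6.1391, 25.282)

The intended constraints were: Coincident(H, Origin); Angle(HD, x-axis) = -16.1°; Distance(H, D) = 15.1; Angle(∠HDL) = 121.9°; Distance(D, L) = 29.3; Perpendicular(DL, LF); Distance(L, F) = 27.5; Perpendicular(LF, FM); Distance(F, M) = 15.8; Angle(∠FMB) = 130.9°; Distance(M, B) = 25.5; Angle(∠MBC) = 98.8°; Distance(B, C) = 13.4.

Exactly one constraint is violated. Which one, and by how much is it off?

Distance(B, C) = 13.4 — off by 8.30.

H = (0.00, 0.00) ✓; HD at -16.10° ✓; |HD| = 15.10 ✓; ∠HDL = 121.9° ✓; |DL| = 29.30 ✓; ∠(DL, LF) = 90.00° ✓; |LF| = 27.50 ✓; ∠(LF, FM) = 90.00° ✓; |FM| = 15.80 ✓; ∠FMB = 130.9° ✓; |MB| = 25.50 ✓; ∠MBC = 98.80° ✓; |BC| = 21.70 ✗.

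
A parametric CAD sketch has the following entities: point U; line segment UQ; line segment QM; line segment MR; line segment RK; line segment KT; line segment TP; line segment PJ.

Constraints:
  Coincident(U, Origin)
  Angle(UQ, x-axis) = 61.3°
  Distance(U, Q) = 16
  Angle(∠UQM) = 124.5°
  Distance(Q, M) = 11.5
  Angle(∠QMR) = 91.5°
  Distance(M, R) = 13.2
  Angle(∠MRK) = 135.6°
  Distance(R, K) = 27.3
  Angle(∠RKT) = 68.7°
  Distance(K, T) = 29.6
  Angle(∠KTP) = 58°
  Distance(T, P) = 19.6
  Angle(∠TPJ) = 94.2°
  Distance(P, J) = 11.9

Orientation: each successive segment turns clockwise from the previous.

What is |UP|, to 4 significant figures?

10.01

U is at the origin; UQ runs at 61.3° with length 16.0, so Q = (7.684, 14.03). ∠UQM = 124.5° gives QM at 5.800° from the x-axis; with |QM| = 11.5, M = (19.12, 15.20). ∠QMR = 91.5° gives MR at -82.70° from the x-axis; with |MR| = 13.2, R = (20.80, 2.103). ∠MRK = 135.6° gives RK at -127.1° from the x-axis; with |RK| = 27.3, K = (4.334, -19.67). ∠RKT = 68.7° gives KT at 121.6° from the x-axis; with |KT| = 29.6, T = (-11.18, 5.541). ∠KTP = 58.0° gives TP at -0.4000° from the x-axis; with |TP| = 19.6, P = (8.424, 5.404). Then |UP| = |P − U| = 10.01.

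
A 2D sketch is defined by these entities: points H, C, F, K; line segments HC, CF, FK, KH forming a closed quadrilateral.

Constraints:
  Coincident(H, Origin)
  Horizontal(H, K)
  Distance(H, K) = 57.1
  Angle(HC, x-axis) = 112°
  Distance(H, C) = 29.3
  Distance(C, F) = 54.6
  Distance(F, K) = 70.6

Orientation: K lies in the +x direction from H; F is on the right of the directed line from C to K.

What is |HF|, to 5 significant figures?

28.494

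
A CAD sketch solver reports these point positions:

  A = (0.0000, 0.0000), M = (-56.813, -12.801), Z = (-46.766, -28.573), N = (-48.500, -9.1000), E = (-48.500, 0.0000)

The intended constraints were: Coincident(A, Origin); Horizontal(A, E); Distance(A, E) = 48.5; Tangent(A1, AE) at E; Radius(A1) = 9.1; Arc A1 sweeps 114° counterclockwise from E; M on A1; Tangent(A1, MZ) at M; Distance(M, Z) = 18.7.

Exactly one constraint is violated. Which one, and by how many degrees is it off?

Tangent(A1, MZ) at M — off by 8.50°.

A = (0.00, 0.00) ✓; A.y = 0.00, E.y = 0.00 ✓; |AE| = 48.50 ✓; ∠(NE, EA) = 90.00° ✓; |NE| = 9.100 ✓; bearing(N→M) − bearing(N→E) = 114.0° ✓; |NM| = 9.100 ✓; ∠(NM, MZ) = 81.50° ✗; |MZ| = 18.70 ✓.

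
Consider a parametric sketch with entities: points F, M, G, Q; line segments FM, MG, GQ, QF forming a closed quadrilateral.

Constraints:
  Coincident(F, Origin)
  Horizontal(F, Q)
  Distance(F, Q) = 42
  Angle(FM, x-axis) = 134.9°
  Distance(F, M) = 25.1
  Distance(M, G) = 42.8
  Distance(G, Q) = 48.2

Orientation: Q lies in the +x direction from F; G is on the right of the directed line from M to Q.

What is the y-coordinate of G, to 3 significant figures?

-21.6

F is at the origin; FQ is horizontal with |FQ| = 42.0 and Q in +x, so Q = (42.0, 0). FM runs at 134.9° with |FM| = 25.1, so M = (-17.7, 17.8). G is determined by |MG| = 42.8 and |GQ| = 48.2 together: it lies at the intersection of circle(M, 42.8) and circle(Q, 48.2). With |MQ| = 62.3, the foot of the radical line on MQ is 27.2 from M and the perpendicular offset is √(42.8² − 27.2²) = 33.0. Taking the right-of-MQ solution: G = (-1.06, -21.6).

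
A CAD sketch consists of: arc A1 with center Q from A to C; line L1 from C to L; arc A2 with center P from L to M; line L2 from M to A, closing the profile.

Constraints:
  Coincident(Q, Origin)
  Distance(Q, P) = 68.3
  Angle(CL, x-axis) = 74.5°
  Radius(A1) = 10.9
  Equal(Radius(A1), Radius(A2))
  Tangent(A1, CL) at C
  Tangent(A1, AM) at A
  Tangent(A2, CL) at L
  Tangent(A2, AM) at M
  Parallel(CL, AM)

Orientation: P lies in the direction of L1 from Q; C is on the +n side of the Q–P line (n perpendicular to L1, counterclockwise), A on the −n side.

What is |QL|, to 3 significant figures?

69.2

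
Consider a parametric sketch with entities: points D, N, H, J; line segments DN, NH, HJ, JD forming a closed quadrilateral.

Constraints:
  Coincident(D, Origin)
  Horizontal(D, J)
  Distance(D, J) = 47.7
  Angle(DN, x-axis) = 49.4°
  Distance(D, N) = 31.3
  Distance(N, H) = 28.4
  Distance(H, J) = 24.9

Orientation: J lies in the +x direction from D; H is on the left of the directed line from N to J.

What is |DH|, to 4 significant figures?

54.73

D is at the origin; D and J share the same y with |DJ| = 47.7 and J in +x, so J = (47.7, 0). DN runs at 49.4° with |DN| = 31.3, so N = (20.37, 23.77). H is determined by |NH| = 28.4 and |HJ| = 24.9 together: it lies at the intersection of circle(N, 28.4) and circle(J, 24.9). With |NJ| = 36.22, the foot of the radical line on NJ is 20.68 from N and the perpendicular offset is √(28.4² − 20.68²) = 19.46. Taking the left-of-NJ solution: H = (48.75, 24.88).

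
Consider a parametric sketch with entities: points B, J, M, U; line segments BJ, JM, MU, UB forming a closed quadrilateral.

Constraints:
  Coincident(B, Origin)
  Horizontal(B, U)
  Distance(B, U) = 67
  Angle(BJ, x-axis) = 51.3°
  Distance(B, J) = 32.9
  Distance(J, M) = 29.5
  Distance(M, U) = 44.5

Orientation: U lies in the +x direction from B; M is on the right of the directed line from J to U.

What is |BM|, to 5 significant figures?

22.966

B is at the origin; B and U share the same y with |BU| = 67.0 and U in +x, so U = (67.0, 0). BJ runs at 51.3° with |BJ| = 32.9, so J = (20.570, 25.676). M is determined by |JM| = 29.5 and |MU| = 44.5 together: it lies at the intersection of circle(J, 29.5) and circle(U, 44.5). With |JU| = 53.056, the foot of the radical line on JU is 16.068 from J and the perpendicular offset is √(29.5² − 16.068²) = 24.740. Taking the right-of-JU solution: M = (22.658, -3.7499).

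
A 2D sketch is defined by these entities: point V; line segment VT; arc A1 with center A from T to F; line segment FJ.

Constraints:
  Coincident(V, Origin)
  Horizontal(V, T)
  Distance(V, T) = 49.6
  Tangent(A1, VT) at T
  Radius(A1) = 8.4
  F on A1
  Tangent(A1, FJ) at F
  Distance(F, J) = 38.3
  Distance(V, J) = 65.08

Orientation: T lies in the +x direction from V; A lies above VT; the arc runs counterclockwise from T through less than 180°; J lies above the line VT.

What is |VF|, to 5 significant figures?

58.598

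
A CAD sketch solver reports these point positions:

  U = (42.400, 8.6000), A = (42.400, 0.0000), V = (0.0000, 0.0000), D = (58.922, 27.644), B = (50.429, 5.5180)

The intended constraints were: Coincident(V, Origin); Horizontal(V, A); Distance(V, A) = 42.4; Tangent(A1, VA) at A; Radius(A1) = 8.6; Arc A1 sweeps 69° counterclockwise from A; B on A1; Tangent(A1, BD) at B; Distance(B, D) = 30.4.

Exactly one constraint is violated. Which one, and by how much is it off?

Distance(B, D) = 30.4 — off by 6.70.

V = (0.00, 0.00) ✓; V.y = 0.00, A.y = 0.00 ✓; |VA| = 42.40 ✓; ∠(UA, AV) = 90.00° ✓; |UA| = 8.600 ✓; bearing(U→B) − bearing(U→A) = 69.00° ✓; |UB| = 8.600 ✓; ∠(UB, BD) = 90.00° ✓; |BD| = 23.70 ✗.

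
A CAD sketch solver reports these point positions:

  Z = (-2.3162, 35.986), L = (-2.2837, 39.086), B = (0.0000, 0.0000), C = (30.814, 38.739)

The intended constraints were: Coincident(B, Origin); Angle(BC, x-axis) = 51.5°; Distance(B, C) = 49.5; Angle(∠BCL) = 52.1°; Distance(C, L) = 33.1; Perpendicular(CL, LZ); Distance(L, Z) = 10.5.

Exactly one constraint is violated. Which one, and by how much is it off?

Distance(L, Z) = 10.5 — off by 7.40.

B = (0.00, 0.00) ✓; BC at 51.50° ✓; |BC| = 49.50 ✓; ∠BCL = 52.10° ✓; |CL| = 33.10 ✓; ∠(CL, LZ) = 90.00° ✓; |LZ| = 3.100 ✗.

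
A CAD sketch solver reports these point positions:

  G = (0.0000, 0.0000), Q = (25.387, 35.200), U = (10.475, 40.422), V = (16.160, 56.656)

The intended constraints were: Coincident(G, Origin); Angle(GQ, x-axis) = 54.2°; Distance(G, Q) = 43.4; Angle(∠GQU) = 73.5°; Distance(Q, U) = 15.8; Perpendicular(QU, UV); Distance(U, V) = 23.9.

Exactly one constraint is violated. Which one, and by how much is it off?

Distance(U, V) = 23.9 — off by 6.70.

G = (0.00, 0.00) ✓; GQ at 54.20° ✓; |GQ| = 43.40 ✓; ∠GQU = 73.50° ✓; |QU| = 15.80 ✓; ∠(QU, UV) = 90.00° ✓; |UV| = 17.20 ✗.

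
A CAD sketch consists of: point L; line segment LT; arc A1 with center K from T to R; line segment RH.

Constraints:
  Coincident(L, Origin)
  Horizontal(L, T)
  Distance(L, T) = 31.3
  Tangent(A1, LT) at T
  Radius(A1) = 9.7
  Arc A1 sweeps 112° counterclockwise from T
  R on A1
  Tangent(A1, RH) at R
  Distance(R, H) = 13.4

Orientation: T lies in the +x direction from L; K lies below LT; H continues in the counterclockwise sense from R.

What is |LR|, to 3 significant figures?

26.0

L is at the origin; L and T share the same y with |LT| = 31.3 and T on the +x side, so T = (31.3, 0.00). The tangent condition forces KT to be normal to LT, so K = T + (0, -9.7) = (31.3, -9.70). On A1, T sits at bearing 90° from K; a 112° counterclockwise sweep puts R at bearing 202°, so R = K + 9.7·(cos 202°, sin 202°) = (22.3, -13.3). Then |LR| = |R − L| = 26.0.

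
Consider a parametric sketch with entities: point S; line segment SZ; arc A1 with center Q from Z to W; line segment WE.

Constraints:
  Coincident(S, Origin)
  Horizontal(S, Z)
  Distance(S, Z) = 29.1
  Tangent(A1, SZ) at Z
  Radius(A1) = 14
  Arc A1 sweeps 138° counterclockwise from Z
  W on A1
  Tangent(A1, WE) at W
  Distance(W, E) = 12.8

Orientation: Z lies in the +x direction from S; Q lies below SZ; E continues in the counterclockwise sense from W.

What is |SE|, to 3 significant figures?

44.1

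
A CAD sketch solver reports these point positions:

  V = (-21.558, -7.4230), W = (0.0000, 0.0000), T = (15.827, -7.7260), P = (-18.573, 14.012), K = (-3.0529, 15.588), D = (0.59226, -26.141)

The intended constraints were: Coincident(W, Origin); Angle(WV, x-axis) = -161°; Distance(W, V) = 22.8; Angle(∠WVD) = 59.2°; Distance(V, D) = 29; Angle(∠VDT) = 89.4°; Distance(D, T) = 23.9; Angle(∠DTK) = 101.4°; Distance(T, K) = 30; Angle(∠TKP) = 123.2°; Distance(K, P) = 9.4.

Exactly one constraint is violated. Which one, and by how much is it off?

Distance(K, P) = 9.4 — off by 6.20.

W = (0.00, 0.00) ✓; WV at -161.0° ✓; |WV| = 22.80 ✓; ∠WVD = 59.20° ✓; |VD| = 29.00 ✓; ∠VDT = 89.40° ✓; |DT| = 23.90 ✓; ∠DTK = 101.4° ✓; |TK| = 30.00 ✓; ∠TKP = 123.2° ✓; |KP| = 15.60 ✗.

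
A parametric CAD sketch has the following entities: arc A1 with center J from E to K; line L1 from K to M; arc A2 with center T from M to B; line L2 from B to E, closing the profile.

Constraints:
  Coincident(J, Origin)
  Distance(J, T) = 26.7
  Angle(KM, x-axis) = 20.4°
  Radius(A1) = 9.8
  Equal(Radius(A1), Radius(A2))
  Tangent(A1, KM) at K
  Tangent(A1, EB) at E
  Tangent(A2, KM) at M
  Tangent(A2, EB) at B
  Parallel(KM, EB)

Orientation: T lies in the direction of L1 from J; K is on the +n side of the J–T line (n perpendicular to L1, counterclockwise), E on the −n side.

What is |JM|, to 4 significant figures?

28.44

Tangency of A1 to both parallel lines with radius 9.8 puts K and E at J ± 9.8·n: K = (-3.416, 9.185), E = (3.416, -9.185). Equal radii place M and B the same way about T: M = T + 9.8·n = (21.61, 18.49), B = T − 9.8·n = (28.44, 0.1215). Then |JM| = |M − J| = 28.44.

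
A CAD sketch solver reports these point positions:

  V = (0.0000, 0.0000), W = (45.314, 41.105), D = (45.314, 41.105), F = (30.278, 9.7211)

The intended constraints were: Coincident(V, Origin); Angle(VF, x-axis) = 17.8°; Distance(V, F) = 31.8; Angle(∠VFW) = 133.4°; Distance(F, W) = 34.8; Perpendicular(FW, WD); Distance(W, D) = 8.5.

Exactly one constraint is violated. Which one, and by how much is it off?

Distance(W, D) = 8.5 — off by 8.50.

V = (0.00, 0.00) ✓; VF at 17.80° ✓; |VF| = 31.80 ✓; ∠VFW = 133.4° ✓; |FW| = 34.80 ✓; ∠(FW, WD) = 90.00° ✓; |WD| = 0.000 ✗.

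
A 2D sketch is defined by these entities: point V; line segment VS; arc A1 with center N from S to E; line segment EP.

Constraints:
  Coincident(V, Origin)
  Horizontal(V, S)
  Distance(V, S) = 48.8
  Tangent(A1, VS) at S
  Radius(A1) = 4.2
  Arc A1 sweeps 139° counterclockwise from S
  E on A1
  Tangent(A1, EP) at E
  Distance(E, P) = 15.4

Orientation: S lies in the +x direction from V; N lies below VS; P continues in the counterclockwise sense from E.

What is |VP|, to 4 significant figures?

60.26

V is at the origin; V and S share the same y with |VS| = 48.8 and S on the +x side, so S = (48.80, 0.000). The tangent condition forces NS to be normal to VS, so N = S + (0, -4.2) = (48.80, -4.200). On A1, S sits at bearing 90° from N; a 139° counterclockwise sweep puts E at bearing 229°, so E = N + 4.2·(cos 229°, sin 229°) = (46.04, -7.370). The tangent condition forces NE to be normal to EP, so EP runs along (−sin 229°, cos 229°); with |EP| = 15.4, P = (57.67, -17.47). Then |VP| = |P − V| = 60.26.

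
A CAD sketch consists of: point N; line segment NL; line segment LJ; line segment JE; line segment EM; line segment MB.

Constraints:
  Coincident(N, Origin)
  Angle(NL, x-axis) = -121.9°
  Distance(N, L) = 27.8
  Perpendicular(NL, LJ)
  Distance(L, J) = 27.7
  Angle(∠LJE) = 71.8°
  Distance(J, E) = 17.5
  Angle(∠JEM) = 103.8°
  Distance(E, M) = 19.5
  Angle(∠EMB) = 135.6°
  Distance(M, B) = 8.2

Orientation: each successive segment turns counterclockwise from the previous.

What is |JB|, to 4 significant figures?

31.61

∠JEM = 103.8° gives EM at 152.5° from the x-axis; with |EM| = 19.5, M = (-4.326, -12.23). ∠EMB = 135.6° gives MB at -163.1° from the x-axis; with |MB| = 8.2, B = (-12.17, -14.62). Then |JB| = |B − J| = 31.61.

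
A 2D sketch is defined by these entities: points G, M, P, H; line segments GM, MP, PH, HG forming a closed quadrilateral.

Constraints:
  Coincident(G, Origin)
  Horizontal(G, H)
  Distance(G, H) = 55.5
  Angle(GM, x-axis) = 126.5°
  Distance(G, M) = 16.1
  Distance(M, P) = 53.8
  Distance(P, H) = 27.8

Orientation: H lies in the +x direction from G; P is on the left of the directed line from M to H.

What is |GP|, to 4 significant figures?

49.55

G is at the origin; G and H share the same y with |GH| = 55.5 and H in +x, so H = (55.5, 0). GM runs at 126.5° with |GM| = 16.1, so M = (-9.577, 12.94). P is determined by |MP| = 53.8 and |PH| = 27.8 together: it lies at the intersection of circle(M, 53.8) and circle(H, 27.8). With |MH| = 66.35, the foot of the radical line on MH is 49.16 from M and the perpendicular offset is √(53.8² − 49.16²) = 21.85. Taking the left-of-MH solution: P = (42.90, 24.78).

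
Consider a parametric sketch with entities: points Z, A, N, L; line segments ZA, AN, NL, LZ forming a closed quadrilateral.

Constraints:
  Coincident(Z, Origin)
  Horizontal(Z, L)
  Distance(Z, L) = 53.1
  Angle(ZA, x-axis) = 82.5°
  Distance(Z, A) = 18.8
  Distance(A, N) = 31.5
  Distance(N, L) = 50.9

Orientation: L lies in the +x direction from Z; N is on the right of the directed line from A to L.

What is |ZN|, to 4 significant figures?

13.39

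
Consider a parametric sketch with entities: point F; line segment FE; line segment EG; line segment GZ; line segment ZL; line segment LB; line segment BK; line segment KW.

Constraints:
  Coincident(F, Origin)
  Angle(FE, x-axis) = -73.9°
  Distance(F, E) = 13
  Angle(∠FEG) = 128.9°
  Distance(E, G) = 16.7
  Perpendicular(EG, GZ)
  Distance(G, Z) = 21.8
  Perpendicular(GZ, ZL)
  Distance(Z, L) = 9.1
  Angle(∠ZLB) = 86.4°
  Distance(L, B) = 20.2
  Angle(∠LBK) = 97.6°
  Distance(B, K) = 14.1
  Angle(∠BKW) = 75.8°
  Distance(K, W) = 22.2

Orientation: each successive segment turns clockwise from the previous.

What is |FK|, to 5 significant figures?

32.505

∠ZLB = 86.4° gives LB at -38.600° from the x-axis; with |LB| = 20.2, B = (-2.8249, -18.814). ∠LBK = 97.6° gives BK at -121.00° from the x-axis; with |BK| = 14.1, K = (-10.087, -30.900). Then |FK| = |K − F| = 32.505.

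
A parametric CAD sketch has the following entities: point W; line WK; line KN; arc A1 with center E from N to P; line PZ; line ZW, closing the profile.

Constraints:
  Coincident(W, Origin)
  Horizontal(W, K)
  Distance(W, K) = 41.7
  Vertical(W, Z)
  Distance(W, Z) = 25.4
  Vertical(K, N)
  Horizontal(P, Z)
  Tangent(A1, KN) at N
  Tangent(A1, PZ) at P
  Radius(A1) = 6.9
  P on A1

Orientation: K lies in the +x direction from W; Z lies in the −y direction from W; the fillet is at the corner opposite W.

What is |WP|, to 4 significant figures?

43.08

The virtual corner opposite W is at (41.70, -25.40). Tangency of A1 to KN means the radius EN is perpendicular to KN and tangency of A1 to PZ means the radius EP is perpendicular to PZ, with radius 6.9, so the center E sits 6.9 in from both sides at E = (34.80, -18.50). That places the tangent points at N = (41.70, -18.50) on KN and P = (34.80, -25.40) on PZ. Then |WP| = |P − W| = 43.08.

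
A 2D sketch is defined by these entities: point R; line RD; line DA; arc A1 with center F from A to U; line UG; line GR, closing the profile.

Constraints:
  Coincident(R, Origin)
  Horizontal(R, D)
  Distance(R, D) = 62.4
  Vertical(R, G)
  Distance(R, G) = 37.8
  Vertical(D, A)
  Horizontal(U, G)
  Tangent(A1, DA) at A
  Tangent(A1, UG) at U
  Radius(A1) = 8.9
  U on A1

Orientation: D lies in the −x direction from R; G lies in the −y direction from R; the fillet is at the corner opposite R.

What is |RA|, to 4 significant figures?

68.77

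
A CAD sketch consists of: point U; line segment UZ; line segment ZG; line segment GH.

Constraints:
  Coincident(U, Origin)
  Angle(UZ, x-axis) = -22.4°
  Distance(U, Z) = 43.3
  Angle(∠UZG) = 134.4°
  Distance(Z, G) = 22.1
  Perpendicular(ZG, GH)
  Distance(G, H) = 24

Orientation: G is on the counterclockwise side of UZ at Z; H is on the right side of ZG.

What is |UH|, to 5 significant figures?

75.917

U is at the origin; UZ runs at -22.4° with length 43.3, so Z = 43.3·(cos -22.4°, sin -22.4°) = (40.033, -16.500). ∠UZG = 134.4°, so ZG runs at -22.4° + (180° − 134.4°) = 23.200° from the x-axis; with |ZG| = 22.1, G = Z + 22.1·(cos 23.200°, sin 23.200°) = (60.346, -7.7942). ZG is perpendicular to GH; with |GH| = 24.0 on the right of ZG, H = G + 24.0·(0.39394, -0.91914) = (69.800, -29.853). Then |UH| = |H − U| = 75.917.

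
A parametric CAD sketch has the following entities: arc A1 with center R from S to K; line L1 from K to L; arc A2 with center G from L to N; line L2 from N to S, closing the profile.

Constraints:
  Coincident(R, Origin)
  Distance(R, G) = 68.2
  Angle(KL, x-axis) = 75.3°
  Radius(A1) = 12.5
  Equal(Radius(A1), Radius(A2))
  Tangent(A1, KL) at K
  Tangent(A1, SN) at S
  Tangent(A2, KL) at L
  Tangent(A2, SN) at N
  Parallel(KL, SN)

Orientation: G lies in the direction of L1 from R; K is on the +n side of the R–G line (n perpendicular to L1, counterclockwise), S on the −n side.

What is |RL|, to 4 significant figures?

69.34

Tangency of A1 to both parallel lines with radius 12.5 puts K and S at R ± 12.5·n: K = (-12.09, 3.172), S = (12.09, -3.172). Equal radii place L and N the same way about G: L = G + 12.5·n = (5.215, 69.14), N = G − 12.5·n = (29.40, 62.80). Then |RL| = |L − R| = 69.34.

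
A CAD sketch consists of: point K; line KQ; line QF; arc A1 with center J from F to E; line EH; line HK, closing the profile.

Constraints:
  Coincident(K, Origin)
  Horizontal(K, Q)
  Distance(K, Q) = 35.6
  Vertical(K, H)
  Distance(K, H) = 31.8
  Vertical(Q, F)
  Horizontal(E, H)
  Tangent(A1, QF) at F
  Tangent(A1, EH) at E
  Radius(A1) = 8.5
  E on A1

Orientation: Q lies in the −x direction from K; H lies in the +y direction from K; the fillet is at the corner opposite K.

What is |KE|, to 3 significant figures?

41.8

K is at the origin; KQ is horizontal with |KQ| = 35.6 and Q on the −x side, so Q = (-35.6, 0.00). KH is vertical with |KH| = 31.8 and H on the +y side, so H = (0.00, 31.8). The virtual corner opposite K is at (-35.6, 31.8). The tangent condition forces JF to be normal to QF and A1 meets EH tangentially, so JE is at right angles to EH, with radius 8.5, so the center J sits 8.5 in from both sides at J = (-27.1, 23.3). That places the tangent points at F = (-35.6, 23.3) on QF and E = (-27.1, 31.8) on EH. Then |KE| = |E − K| = 41.8.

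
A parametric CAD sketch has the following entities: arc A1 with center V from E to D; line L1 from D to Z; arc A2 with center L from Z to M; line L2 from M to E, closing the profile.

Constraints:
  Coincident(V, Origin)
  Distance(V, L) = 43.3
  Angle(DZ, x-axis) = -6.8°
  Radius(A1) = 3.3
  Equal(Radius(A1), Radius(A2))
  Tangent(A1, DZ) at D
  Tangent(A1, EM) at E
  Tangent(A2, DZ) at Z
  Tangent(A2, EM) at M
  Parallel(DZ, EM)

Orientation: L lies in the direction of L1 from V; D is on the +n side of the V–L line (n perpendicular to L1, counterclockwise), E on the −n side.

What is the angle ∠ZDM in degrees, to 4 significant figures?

8.667°

The slot axis is L1's direction at -6.8°, so u = (cos -6.8°, sin -6.8°) = (0.9930, -0.1184) and n = (−sin -6.8°, cos -6.8°) = (0.1184, 0.9930). V is at the origin and L lies 43.3 along u from V, so L = 43.3·u = (43.00, -5.127). Tangency of A1 to both parallel lines with radius 3.3 puts D and E at V ± 3.3·n: D = (0.3907, 3.277), E = (-0.3907, -3.277). Equal radii place Z and M the same way about L: Z = L + 3.3·n = (43.39, -1.850), M = L − 3.3·n = (42.60, -8.404). Then cos ∠ZDM = DZ·DM / (|DZ||DM|), giving 8.667°.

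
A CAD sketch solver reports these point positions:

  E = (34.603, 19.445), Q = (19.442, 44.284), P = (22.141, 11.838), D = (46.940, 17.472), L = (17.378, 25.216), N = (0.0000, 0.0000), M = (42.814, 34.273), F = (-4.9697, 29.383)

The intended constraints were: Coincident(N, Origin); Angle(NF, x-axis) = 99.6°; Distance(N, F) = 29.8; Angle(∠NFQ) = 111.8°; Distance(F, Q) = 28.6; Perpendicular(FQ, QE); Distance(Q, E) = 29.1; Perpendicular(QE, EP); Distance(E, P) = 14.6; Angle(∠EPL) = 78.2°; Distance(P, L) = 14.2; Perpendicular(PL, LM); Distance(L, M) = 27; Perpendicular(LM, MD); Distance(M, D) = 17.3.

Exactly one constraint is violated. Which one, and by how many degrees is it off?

Perpendicular(LM, MD) — off by 5.80°.

N = (0.00, 0.00) ✓; NF at 99.60° ✓; |NF| = 29.80 ✓; ∠NFQ = 111.8° ✓; |FQ| = 28.60 ✓; ∠(FQ, QE) = 90.00° ✓; |QE| = 29.10 ✓; ∠(QE, EP) = 90.00° ✓; |EP| = 14.60 ✓; ∠EPL = 78.20° ✓; |PL| = 14.20 ✓; ∠(PL, LM) = 90.00° ✓; |LM| = 27.00 ✓; ∠(LM, MD) = 95.80° ✗; |MD| = 17.30 ✓.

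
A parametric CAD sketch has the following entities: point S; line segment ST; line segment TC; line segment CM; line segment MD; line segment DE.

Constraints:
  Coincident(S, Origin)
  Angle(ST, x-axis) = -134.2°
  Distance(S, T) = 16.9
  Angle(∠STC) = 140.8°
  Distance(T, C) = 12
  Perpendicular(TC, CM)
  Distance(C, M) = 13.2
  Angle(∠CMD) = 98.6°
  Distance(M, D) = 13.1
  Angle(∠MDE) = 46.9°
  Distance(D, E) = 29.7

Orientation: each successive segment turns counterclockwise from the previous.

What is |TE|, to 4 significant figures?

18.40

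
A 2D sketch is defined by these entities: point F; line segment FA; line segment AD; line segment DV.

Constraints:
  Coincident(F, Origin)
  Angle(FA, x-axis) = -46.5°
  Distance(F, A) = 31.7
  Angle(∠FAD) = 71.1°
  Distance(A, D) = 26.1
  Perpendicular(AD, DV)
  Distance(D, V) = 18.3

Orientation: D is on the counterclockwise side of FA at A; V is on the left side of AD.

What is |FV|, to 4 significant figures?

19.68

F is at the origin; FA runs at -46.5° with length 31.7, so A = 31.7·(cos -46.5°, sin -46.5°) = (21.82, -22.99). ∠FAD = 71.1°, so AD runs at -46.5° + (180° − 71.1°) = 62.40° from the x-axis; with |AD| = 26.1, D = A + 26.1·(cos 62.40°, sin 62.40°) = (33.91, 0.1355). AD ⟂ DV; with |DV| = 18.3 on the left of AD, V = D + 18.3·(-0.8862, 0.4633) = (17.70, 8.614). Then |FV| = |V − F| = 19.68.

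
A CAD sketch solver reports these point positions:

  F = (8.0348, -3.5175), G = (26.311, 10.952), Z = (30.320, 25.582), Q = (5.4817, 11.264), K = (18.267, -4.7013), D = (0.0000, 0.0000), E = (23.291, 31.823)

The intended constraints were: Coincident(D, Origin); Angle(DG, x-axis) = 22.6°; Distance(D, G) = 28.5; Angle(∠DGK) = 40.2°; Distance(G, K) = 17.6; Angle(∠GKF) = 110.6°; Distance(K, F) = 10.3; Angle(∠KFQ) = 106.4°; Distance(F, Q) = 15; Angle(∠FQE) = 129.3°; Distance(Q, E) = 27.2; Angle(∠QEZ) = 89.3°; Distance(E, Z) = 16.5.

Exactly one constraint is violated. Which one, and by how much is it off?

Distance(E, Z) = 16.5 — off by 7.10.

D = (0.00, 0.00) ✓; DG at 22.60° ✓; |DG| = 28.50 ✓; ∠DGK = 40.20° ✓; |GK| = 17.60 ✓; ∠GKF = 110.6° ✓; |KF| = 10.30 ✓; ∠KFQ = 106.4° ✓; |FQ| = 15.00 ✓; ∠FQE = 129.3° ✓; |QE| = 27.20 ✓; ∠QEZ = 89.30° ✓; |EZ| = 9.400 ✗.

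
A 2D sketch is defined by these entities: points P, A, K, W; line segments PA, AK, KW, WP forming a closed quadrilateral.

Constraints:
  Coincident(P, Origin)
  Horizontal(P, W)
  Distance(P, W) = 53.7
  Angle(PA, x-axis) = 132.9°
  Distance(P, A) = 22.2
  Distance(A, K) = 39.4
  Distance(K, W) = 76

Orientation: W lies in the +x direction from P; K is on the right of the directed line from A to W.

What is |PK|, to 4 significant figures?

29.65

Checks: |AK| = 39.40 ✓; |KW| = 76.00 ✓.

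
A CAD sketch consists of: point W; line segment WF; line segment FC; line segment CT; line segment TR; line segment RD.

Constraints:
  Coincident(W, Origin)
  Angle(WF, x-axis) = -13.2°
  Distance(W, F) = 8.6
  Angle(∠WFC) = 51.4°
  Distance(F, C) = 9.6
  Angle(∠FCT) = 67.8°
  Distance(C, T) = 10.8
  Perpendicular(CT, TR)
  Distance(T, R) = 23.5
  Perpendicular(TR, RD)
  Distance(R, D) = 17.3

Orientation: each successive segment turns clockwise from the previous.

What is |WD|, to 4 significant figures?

26.35

W is at the origin; WF runs at -13.2° with length 8.6, so F = (8.373, -1.964). ∠WFC = 51.4° gives FC at -141.8° from the x-axis; with |FC| = 9.6, C = (0.8286, -7.901). ∠FCT = 67.8° gives CT at 106.0° from the x-axis; with |CT| = 10.8, T = (-2.148, 2.481). CT is perpendicular to TR, so TR runs at 16.00°; with |TR| = 23.5, R = (20.44, 8.959). TR is perpendicular to RD, so RD runs at -74.00°; with |RD| = 17.3, D = (25.21, -7.671). Then |WD| = |D − W| = 26.35.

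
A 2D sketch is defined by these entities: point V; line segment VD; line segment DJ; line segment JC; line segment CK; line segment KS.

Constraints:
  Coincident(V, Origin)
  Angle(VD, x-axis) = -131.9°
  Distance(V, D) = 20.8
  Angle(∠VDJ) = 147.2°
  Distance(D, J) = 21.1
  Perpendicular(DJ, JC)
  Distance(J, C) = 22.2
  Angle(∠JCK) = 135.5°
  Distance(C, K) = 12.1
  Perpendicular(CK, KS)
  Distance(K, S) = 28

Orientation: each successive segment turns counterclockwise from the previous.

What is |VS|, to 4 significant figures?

10.13

V is at the origin; VD runs at -131.9° with length 20.8, so D = (-13.89, -15.48). ∠VDJ = 147.2° gives DJ at -99.10° from the x-axis; with |DJ| = 21.1, J = (-17.23, -36.32). DJ ⟂ JC, so JC runs at -9.100°; with |JC| = 22.2, C = (4.693, -39.83). ∠JCK = 135.5° gives CK at 35.40° from the x-axis; with |CK| = 12.1, K = (14.56, -32.82). CK is perpendicular to KS, so KS runs at 125.4°; with |KS| = 28.0, S = (-1.664, -9.994). Then |VS| = |S − V| = 10.13.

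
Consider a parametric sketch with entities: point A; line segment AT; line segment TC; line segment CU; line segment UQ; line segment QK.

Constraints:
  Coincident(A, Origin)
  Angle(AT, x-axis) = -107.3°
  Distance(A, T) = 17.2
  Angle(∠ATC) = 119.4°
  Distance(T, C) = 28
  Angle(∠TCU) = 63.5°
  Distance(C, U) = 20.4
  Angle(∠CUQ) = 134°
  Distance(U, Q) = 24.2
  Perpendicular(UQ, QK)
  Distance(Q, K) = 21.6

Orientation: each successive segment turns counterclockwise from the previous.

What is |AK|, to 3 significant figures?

10.3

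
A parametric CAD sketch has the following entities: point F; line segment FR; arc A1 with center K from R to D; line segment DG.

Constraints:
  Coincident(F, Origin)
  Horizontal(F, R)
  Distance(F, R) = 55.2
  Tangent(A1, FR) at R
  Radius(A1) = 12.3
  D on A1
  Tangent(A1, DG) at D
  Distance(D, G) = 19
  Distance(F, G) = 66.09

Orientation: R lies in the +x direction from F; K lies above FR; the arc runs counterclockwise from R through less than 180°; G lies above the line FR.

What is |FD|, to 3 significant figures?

68.4

Checks: |FR| = 55.20 ✓; |KD| = 12.30 ✓; ∠(KD, DG) = 90.00° ✓; |DG| = 19.00 ✓; |FG| = 66.09 ✓.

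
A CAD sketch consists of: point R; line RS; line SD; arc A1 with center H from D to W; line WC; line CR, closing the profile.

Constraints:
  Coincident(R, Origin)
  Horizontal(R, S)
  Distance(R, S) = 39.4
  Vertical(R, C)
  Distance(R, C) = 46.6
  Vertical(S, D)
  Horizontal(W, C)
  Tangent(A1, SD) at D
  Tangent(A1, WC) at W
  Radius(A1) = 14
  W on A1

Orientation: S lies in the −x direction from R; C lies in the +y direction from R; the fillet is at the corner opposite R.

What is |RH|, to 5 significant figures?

41.327

R is at the origin; R and S share the same y with |RS| = 39.4 and S on the −x side, so S = (-39.400, 0.0000). R and C share the same x with |RC| = 46.6 and C on the +y side, so C = (0.0000, 46.600). The virtual corner opposite R is at (-39.400, 46.600). Tangency of A1 to SD means the radius HD is perpendicular to SD and the tangent condition forces HW to be normal to WC, with radius 14.0, so the center H sits 14.0 in from both sides at H = (-25.400, 32.600). Then |RH| = |H − R| = 41.327.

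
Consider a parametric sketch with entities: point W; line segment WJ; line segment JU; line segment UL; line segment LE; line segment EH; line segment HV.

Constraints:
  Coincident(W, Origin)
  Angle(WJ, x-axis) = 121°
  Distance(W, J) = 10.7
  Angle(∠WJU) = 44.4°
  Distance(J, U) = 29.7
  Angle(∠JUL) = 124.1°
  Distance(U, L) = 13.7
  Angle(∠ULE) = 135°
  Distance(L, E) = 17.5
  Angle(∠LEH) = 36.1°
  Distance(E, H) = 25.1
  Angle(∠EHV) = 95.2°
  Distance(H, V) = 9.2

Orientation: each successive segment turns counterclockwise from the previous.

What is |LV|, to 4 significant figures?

11.85

W is at the origin; WJ runs at 121.0° with length 10.7, so J = (-5.511, 9.172). ∠WJU = 44.4° gives JU at -103.4° from the x-axis; with |JU| = 29.7, U = (-12.39, -19.72). ∠JUL = 124.1° gives UL at -47.50° from the x-axis; with |UL| = 13.7, L = (-3.138, -29.82). ∠ULE = 135.0° gives LE at -2.500° from the x-axis; with |LE| = 17.5, E = (14.35, -30.58). ∠LEH = 36.1° gives EH at 141.4° from the x-axis; with |EH| = 25.1, H = (-5.271, -14.92). ∠EHV = 95.2° gives HV at -133.8° from the x-axis; with |HV| = 9.2, V = (-11.64, -21.56). Then |LV| = |V − L| = 11.85.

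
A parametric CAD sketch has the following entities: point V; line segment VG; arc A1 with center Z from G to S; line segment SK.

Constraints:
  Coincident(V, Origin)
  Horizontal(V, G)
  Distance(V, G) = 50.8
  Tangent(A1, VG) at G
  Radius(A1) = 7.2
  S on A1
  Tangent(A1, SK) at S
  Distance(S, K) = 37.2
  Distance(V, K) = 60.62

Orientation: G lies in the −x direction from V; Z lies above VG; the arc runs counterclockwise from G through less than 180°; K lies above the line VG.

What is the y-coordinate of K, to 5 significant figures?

43.985

Checks: |ZS| = 7.200 ✓; ∠(ZS, SK) = 90.00° ✓; |SK| = 37.20 ✓; |VK| = 60.62 ✓.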